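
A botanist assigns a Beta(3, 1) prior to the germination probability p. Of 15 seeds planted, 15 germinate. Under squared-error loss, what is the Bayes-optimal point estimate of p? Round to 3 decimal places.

Posterior: Beta(3+15, 1+0) = Beta(18, 1).
Since β = 1 ≤ 1 and α > 1, the Beta density is monotone increasing on [0,1]; the mode is at 1.
Mean = 18/(18+1) = 0.947.
Squared-error loss ⇒ the optimal estimator is the posterior mean.

0.947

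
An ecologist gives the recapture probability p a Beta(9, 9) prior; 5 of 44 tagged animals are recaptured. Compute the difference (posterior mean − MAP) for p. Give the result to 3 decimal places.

Posterior: Beta(9+5, 9+39) = Beta(14, 48).
Mode = (14−1)/(14+48−2) = 13/60 = 0.217.
Mean = 14/(14+48) = 14/62 = 0.226.
Difference = 0.226 − 0.217 = 0.009.
Right-skewed posterior ⇒ mode < mean.

0.009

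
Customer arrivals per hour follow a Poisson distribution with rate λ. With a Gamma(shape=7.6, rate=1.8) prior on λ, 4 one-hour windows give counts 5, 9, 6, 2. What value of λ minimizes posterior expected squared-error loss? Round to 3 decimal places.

5.103

Σ counts = 22. Posterior: Gamma(shape = 7.6+22 = 29.6, rate = 1.8+4 = 5.8).
Mode = (α−1)/β = 28.6/5.8 = 4.931.
Mean = α/β = 29.6/5.8 = 5.103.
Squared-error loss ⇒ the optimal estimator is the posterior mean.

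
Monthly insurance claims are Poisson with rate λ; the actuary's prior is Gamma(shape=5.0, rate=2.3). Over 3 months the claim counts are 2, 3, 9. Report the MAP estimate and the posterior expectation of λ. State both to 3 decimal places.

MAP estimate = 3.396, posterior expectation = 3.585

Σ counts = 14. Posterior: Gamma(shape = 5.0+14 = 19.0, rate = 2.3+3 = 5.3).
Mode = (α−1)/β = 18.0/5.3 = 3.396.
Mean = α/β = 19.0/5.3 = 3.585.
The mean is pulled above the mode by the posterior's right skew.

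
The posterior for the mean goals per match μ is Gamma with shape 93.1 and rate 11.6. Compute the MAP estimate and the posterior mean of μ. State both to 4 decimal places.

MAP estimate = 7.9397, posterior mean = 8.0259

Mode = (α−1)/β = 92.1/11.6 = 7.9397.
Mean = α/β = 93.1/11.6 = 8.0259.
Mean > mode: the posterior has a right tail.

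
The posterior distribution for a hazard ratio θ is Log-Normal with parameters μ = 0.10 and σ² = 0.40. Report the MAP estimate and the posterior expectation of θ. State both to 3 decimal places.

MAP estimate = 0.741, posterior expectation = 1.350

Mode = exp(μ − σ²) = exp(-0.30) = 0.741.
Mean = exp(μ + σ²/2) = exp(0.300) = 1.350.
The mean is pulled above the mode by the posterior's right skew.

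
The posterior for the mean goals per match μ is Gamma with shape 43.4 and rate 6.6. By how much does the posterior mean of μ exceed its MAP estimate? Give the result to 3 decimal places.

Mode = (α−1)/β = 42.4/6.6 = 6.424.
Mean = α/β = 43.4/6.6 = 6.576.
Difference = 6.576 − 6.424 = 0.152.

0.152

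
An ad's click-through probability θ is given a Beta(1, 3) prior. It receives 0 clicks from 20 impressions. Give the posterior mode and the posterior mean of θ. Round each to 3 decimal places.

Posterior: Beta(1+0, 3+20) = Beta(1, 23).
Since α = 1 ≤ 1 and β > 1, the Beta density is monotone decreasing on [0,1]; the mode is at 0.
Mean = 1/(1+23) = 0.042.

MAP = 0.000, posterior mean = 0.042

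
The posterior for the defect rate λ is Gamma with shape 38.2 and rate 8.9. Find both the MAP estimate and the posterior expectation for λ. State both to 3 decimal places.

Mode = (α−1)/β = 37.2/8.9 = 4.180.
Mean = α/β = 38.2/8.9 = 4.292.
The posterior is right-skewed, so the mean exceeds the mode.

MAP = 4.180; posterior mean = 4.292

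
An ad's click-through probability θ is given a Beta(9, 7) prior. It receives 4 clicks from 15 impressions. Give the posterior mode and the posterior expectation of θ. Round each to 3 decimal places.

Posterior: Beta(9+4, 7+11) = Beta(13, 18).
Mode = (13−1)/(13+18−2) = 12/29 = 0.414.
Mean = 13/(13+18) = 13/31 = 0.419.

θ_MAP = 0.414, E[θ|data] = 0.419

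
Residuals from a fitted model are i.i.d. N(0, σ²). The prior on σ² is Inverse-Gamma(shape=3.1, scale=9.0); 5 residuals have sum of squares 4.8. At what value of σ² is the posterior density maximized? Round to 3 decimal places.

1.727

Posterior: Inverse-Gamma(shape = 3.1+5/2 = 5.6, scale = 9.0+4.8/2 = 11.4).
Mode = β/(α+1) = 11.4/6.6 = 1.727.
Mean = β/(α−1) = 11.4/4.6 = 2.478.
This is the posterior mode — the MAP estimate.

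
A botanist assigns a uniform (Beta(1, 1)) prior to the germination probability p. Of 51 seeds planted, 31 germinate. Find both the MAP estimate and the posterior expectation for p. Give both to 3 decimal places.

Posterior: Beta(1+31, 1+20) = Beta(32, 21).
Mode = (32−1)/(32+21−2) = 31/51 = 0.608.
Mean = 32/(32+21) = 32/53 = 0.604.
The posterior is left-skewed, so the mode exceeds the mean.

MAP estimate = 0.608, posterior expectation = 0.604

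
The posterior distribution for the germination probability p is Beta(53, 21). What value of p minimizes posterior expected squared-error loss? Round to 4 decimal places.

0.7162

Mode = (53−1)/(53+21−2) = 52/72 = 0.7222.
Mean = 53/(53+21) = 53/74 = 0.7162.
Squared-error loss ⇒ the optimal estimator is the posterior mean.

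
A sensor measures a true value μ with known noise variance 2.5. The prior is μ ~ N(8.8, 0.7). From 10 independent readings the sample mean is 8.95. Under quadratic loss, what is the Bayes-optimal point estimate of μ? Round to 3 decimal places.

Posterior for μ is Normal. Precision-weighted mean: (1/0.7·8.8 + 10/2.5·8.95) / (1/0.7 + 10/2.5) = 8.911.
A Normal posterior is symmetric, so mode = mean.
Quadratic loss ⇒ the optimal estimator is the posterior mean.

8.911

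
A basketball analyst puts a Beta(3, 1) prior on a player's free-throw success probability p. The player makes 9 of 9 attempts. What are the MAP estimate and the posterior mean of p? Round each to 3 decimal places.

MAP estimate = 1.000, posterior mean = 0.923

Posterior: Beta(3+9, 1+0) = Beta(12, 1).
Since β = 1 ≤ 1 and α > 1, the Beta density is monotone increasing on [0,1]; the mode is at 1.
Mean = 12/(12+1) = 0.923.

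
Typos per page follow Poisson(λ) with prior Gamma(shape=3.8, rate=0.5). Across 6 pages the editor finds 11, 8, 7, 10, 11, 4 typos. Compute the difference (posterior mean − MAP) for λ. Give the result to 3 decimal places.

0.154

Σ counts = 51. Posterior: Gamma(shape = 3.8+51 = 54.8, rate = 0.5+6 = 6.5).
Mode = (α−1)/β = 53.8/6.5 = 8.277.
Mean = α/β = 54.8/6.5 = 8.431.
Difference = 8.431 − 8.277 = 0.154.
Right-skewed posterior ⇒ mode < mean.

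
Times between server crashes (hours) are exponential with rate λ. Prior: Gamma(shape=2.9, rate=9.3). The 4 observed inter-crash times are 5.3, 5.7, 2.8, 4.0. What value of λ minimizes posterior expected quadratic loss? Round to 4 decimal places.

Σ times = 17.8. Posterior: Gamma(shape = 2.9+4 = 6.9, rate = 9.3+17.8 = 27.1).
Mode = (α−1)/β = 5.9/27.1 = 0.2177.
Mean = α/β = 6.9/27.1 = 0.2546.
Quadratic loss ⇒ the optimal estimator is the posterior mean.

0.2546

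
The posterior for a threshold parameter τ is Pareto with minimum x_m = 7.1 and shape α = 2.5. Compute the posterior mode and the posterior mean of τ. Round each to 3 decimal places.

The Pareto density is strictly decreasing on [x_m, ∞), so the mode is x_m = 7.100.
Mean = α·x_m/(α−1) = 2.5·7.1/1.5 = 11.833.
The mean is pulled above the mode by the posterior's right skew.

MAP = 7.100, posterior mean = 11.833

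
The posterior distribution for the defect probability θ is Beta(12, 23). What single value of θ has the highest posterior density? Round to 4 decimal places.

0.3333

Mode = (12−1)/(12+23−2) = 11/33 = 0.3333.
Mean = 12/(12+23) = 12/35 = 0.3429.
This is the posterior mode — the MAP estimate.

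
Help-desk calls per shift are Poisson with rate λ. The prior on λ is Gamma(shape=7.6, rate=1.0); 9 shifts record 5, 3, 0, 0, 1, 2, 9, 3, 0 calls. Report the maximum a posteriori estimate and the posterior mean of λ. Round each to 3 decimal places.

MAP: 2.960. Posterior mean: 3.060.

Σ counts = 23. Posterior: Gamma(shape = 7.6+23 = 30.6, rate = 1.0+9 = 10.0).
Mode = (α−1)/β = 29.6/10.0 = 2.960.
Mean = α/β = 30.6/10.0 = 3.060.
The posterior is right-skewed, so the mean exceeds the mode.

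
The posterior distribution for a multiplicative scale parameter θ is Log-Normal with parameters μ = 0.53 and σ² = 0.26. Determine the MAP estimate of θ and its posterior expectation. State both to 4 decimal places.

MAP estimate = 1.3100, posterior expectation = 1.9348

Mode = exp(μ − σ²) = exp(0.27) = 1.3100.
Mean = exp(μ + σ²/2) = exp(0.660) = 1.9348.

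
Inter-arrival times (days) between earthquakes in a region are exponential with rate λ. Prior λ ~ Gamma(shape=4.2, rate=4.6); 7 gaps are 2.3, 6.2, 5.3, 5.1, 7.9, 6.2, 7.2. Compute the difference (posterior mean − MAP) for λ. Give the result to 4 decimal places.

Σ times = 40.2. Posterior: Gamma(shape = 4.2+7 = 11.2, rate = 4.6+40.2 = 44.8).
Mode = (α−1)/β = 10.2/44.8 = 0.2277.
Mean = α/β = 11.2/44.8 = 0.2500.
Difference = 0.2500 − 0.2277 = 0.0223.

0.0223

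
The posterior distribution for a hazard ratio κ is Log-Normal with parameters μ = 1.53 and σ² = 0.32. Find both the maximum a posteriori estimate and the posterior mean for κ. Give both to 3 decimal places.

Mode = exp(μ − σ²) = exp(1.21) = 3.353.
Mean = exp(μ + σ²/2) = exp(1.690) = 5.419.

MAP = 3.353, posterior mean = 5.419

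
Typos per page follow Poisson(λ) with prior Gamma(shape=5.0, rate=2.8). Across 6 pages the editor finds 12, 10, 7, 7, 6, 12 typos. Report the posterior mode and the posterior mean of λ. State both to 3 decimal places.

posterior mode = 6.591, posterior mean = 6.705

Σ counts = 54. Posterior: Gamma(shape = 5.0+54 = 59.0, rate = 2.8+6 = 8.8).
Mode = (α−1)/β = 58.0/8.8 = 6.591.
Mean = α/β = 59.0/8.8 = 6.705.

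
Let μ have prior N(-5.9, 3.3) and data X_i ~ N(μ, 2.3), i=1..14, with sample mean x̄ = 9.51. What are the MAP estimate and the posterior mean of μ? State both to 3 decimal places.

MAP: 8.779. Posterior mean: 8.779.

Posterior for μ is Normal. Precision-weighted mean: (1/3.3·-5.9 + 14/2.3·9.51) / (1/3.3 + 14/2.3) = 8.779.
A Normal posterior is symmetric, so mode = mean.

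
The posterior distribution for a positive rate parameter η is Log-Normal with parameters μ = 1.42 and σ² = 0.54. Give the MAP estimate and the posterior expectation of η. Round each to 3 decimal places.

Mode = exp(μ − σ²) = exp(0.88) = 2.411.
Mean = exp(μ + σ²/2) = exp(1.690) = 5.419.
Right-skewed posterior ⇒ mode < mean.

MAP = 2.411; posterior mean = 5.419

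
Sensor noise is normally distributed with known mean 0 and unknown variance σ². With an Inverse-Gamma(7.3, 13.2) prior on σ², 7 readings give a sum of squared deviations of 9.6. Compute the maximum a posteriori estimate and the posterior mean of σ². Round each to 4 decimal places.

MAP = 1.5254; posterior mean = 1.8367

Posterior: Inverse-Gamma(shape = 7.3+7/2 = 10.8, scale = 13.2+9.6/2 = 18.0).
Mode = β/(α+1) = 18.0/11.8 = 1.5254.
Mean = β/(α−1) = 18.0/9.8 = 1.8367.
Right-skewed posterior ⇒ mode < mean.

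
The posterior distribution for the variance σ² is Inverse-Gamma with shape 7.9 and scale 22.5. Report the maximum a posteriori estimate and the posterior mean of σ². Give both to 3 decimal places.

MAP = 2.528, posterior mean = 3.261

Mode = β/(α+1) = 22.5/8.9 = 2.528.
Mean = β/(α−1) = 22.5/6.9 = 3.261.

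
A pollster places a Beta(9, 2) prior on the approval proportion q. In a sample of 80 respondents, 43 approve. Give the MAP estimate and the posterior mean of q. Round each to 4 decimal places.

Posterior: Beta(9+43, 2+37) = Beta(52, 39).
Mode = (52−1)/(52+39−2) = 51/89 = 0.5730.
Mean = 52/(52+39) = 52/91 = 0.5714.

MAP: 0.5730. Posterior mean: 0.5714.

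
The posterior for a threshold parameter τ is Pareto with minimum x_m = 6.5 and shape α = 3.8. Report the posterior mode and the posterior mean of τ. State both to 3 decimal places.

τ_MAP = 6.500, E[τ|data] = 8.821

The Pareto density is strictly decreasing on [x_m, ∞), so the mode is x_m = 6.500.
Mean = α·x_m/(α−1) = 3.8·6.5/2.8 = 8.821.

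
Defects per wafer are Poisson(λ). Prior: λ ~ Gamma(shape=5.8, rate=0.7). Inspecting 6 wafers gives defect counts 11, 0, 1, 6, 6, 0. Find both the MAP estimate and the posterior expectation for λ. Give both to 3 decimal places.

Σ counts = 24. Posterior: Gamma(shape = 5.8+24 = 29.8, rate = 0.7+6 = 6.7).
Mode = (α−1)/β = 28.8/6.7 = 4.299.
Mean = α/β = 29.8/6.7 = 4.448.

λ_MAP = 4.299, E[λ|data] = 4.448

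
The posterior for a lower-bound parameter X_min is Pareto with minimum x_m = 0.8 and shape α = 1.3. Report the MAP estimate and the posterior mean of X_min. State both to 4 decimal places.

MAP estimate = 0.8000, posterior mean = 3.4667

The Pareto density is strictly decreasing on [x_m, ∞), so the mode is x_m = 0.8000.
Mean = α·x_m/(α−1) = 1.3·0.8/0.3 = 3.4667.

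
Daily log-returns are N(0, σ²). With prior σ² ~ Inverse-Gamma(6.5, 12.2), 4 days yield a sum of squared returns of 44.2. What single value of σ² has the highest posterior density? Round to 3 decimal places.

Posterior: Inverse-Gamma(shape = 6.5+4/2 = 8.5, scale = 12.2+44.2/2 = 34.3).
Mode = β/(α+1) = 34.3/9.5 = 3.611.
Mean = β/(α−1) = 34.3/7.5 = 4.573.
This is the posterior mode — the MAP estimate.

3.611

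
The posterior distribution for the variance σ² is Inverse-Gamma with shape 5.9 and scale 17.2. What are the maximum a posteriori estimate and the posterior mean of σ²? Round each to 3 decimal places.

Mode = β/(α+1) = 17.2/6.9 = 2.493.
Mean = β/(α−1) = 17.2/4.9 = 3.510.
Right-skewed posterior ⇒ mode < mean.

maximum a posteriori estimate = 2.493, posterior mean = 3.510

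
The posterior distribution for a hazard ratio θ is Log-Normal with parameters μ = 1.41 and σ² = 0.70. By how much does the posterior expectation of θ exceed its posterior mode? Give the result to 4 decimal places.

Mode = exp(μ − σ²) = exp(0.71) = 2.0340.
Mean = exp(μ + σ²/2) = exp(1.760) = 5.8124.
Difference = 5.8124 − 2.0340 = 3.7784.
Right-skewed posterior ⇒ mode < mean.

3.7784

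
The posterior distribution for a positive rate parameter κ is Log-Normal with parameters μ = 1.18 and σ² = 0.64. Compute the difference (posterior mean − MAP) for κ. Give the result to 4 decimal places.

Mode = exp(μ − σ²) = exp(0.54) = 1.7160.
Mean = exp(μ + σ²/2) = exp(1.500) = 4.4817.
Difference = 4.4817 − 1.7160 = 2.7657.
The mean is pulled above the mode by the posterior's right skew.

2.7657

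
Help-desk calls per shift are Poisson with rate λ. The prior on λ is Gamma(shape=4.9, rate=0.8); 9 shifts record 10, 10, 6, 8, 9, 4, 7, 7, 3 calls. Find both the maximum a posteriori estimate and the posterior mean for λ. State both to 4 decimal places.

Σ counts = 64. Posterior: Gamma(shape = 4.9+64 = 68.9, rate = 0.8+9 = 9.8).
Mode = (α−1)/β = 67.9/9.8 = 6.9286.
Mean = α/β = 68.9/9.8 = 7.0306.
Mean > mode: the posterior has a right tail.

MAP: 6.9286. Posterior mean: 7.0306.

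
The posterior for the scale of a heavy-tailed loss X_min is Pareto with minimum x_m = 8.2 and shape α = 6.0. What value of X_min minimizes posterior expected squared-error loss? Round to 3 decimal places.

9.840

The Pareto density is strictly decreasing on [x_m, ∞), so the mode is x_m = 8.200.
Mean = α·x_m/(α−1) = 6.0·8.2/5.0 = 9.840.
Squared-error loss ⇒ the optimal estimator is the posterior mean.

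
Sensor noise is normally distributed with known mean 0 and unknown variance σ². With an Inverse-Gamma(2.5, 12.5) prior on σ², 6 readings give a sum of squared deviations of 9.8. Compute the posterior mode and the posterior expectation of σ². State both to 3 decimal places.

Posterior: Inverse-Gamma(shape = 2.5+6/2 = 5.5, scale = 12.5+9.8/2 = 17.4).
Mode = β/(α+1) = 17.4/6.5 = 2.677.
Mean = β/(α−1) = 17.4/4.5 = 3.867.
The posterior is right-skewed, so the mean exceeds the mode.

posterior mode = 2.677, posterior expectation = 3.867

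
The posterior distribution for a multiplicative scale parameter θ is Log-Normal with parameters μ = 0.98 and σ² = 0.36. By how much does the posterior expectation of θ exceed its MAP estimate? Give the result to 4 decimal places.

Mode = exp(μ − σ²) = exp(0.62) = 1.8589.
Mean = exp(μ + σ²/2) = exp(1.160) = 3.1899.
Difference = 3.1899 − 1.8589 = 1.3310.
The mean is pulled above the mode by the posterior's right skew.

1.3310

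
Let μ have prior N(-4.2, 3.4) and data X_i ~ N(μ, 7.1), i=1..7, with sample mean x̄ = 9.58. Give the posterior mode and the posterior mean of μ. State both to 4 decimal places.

Posterior for μ is Normal. Precision-weighted mean: (1/3.4·-4.2 + 7/7.1·9.58) / (1/3.4 + 7/7.1) = 6.4137.
A Normal posterior is symmetric, so mode = mean.

MAP = 6.4137, posterior mean = 6.4137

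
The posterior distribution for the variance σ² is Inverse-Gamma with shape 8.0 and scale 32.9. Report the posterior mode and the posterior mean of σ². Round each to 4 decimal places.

Mode = β/(α+1) = 32.9/9.0 = 3.6556.
Mean = β/(α−1) = 32.9/7.0 = 4.7000.
The posterior is right-skewed, so the mean exceeds the mode.

MAP: 3.6556. Posterior mean: 4.7000.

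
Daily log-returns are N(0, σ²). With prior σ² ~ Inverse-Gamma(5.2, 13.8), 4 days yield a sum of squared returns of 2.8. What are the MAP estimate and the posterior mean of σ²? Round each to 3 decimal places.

Posterior: Inverse-Gamma(shape = 5.2+4/2 = 7.2, scale = 13.8+2.8/2 = 15.2).
Mode = β/(α+1) = 15.2/8.2 = 1.854.
Mean = β/(α−1) = 15.2/6.2 = 2.452.

MAP estimate = 1.854, posterior mean = 2.452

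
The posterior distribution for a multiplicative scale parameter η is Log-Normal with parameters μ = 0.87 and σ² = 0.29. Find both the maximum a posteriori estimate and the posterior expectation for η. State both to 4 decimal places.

Mode = exp(μ − σ²) = exp(0.58) = 1.7860.
Mean = exp(μ + σ²/2) = exp(1.015) = 2.7594.

MAP = 1.7860, posterior mean = 2.7594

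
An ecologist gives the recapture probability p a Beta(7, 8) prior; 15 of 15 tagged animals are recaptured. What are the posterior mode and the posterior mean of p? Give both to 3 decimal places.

Posterior: Beta(7+15, 8+0) = Beta(22, 8).
Mode = (22−1)/(22+8−2) = 21/28 = 0.750.
Mean = 22/(22+8) = 22/30 = 0.733.

p_MAP = 0.750, E[p|data] = 0.733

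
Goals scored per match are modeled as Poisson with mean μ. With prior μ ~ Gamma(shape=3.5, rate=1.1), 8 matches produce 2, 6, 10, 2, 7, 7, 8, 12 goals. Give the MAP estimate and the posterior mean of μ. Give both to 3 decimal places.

Σ counts = 54. Posterior: Gamma(shape = 3.5+54 = 57.5, rate = 1.1+8 = 9.1).
Mode = (α−1)/β = 56.5/9.1 = 6.209.
Mean = α/β = 57.5/9.1 = 6.319.

MAP estimate = 6.209, posterior mean = 6.319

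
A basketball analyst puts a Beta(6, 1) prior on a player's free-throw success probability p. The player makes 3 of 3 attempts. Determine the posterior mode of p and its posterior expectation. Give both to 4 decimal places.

Posterior: Beta(6+3, 1+0) = Beta(9, 1).
Since β = 1 ≤ 1 and α > 1, the Beta density is monotone increasing on [0,1]; the mode is at 1.
Mean = 9/(9+1) = 0.9000.

p_MAP = 1.0000, E[p|data] = 0.9000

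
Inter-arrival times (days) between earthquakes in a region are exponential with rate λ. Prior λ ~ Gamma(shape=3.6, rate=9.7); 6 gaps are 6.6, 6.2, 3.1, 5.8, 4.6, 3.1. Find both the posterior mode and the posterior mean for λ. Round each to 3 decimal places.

Σ times = 29.4. Posterior: Gamma(shape = 3.6+6 = 9.6, rate = 9.7+29.4 = 39.1).
Mode = (α−1)/β = 8.6/39.1 = 0.220.
Mean = α/β = 9.6/39.1 = 0.246.
Right-skewed posterior ⇒ mode < mean.

posterior mode = 0.220, posterior mean = 0.246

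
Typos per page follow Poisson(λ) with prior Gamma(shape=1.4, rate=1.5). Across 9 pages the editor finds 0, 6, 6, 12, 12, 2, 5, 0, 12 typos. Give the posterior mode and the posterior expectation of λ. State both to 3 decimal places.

MAP = 5.276; posterior mean = 5.371

Σ counts = 55. Posterior: Gamma(shape = 1.4+55 = 56.4, rate = 1.5+9 = 10.5).
Mode = (α−1)/β = 55.4/10.5 = 5.276.
Mean = α/β = 56.4/10.5 = 5.371.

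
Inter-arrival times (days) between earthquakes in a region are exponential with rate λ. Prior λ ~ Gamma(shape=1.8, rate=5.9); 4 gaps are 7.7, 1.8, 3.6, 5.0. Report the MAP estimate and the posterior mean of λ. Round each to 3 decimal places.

λ_MAP = 0.200, E[λ|data] = 0.242

Σ times = 18.1. Posterior: Gamma(shape = 1.8+4 = 5.8, rate = 5.9+18.1 = 24.0).
Mode = (α−1)/β = 4.8/24.0 = 0.200.
Mean = α/β = 5.8/24.0 = 0.242.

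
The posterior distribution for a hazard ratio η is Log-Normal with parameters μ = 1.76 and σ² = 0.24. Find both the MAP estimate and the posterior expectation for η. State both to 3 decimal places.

Mode = exp(μ − σ²) = exp(1.52) = 4.572.
Mean = exp(μ + σ²/2) = exp(1.880) = 6.554.

MAP = 4.572; posterior mean = 6.554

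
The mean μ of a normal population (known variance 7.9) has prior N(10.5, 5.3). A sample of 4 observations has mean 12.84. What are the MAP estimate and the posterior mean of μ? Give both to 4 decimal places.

MAP = 12.2047; posterior mean = 12.2047

Posterior for μ is Normal. Precision-weighted mean: (1/5.3·10.5 + 4/7.9·12.84) / (1/5.3 + 4/7.9) = 12.2047.
A Normal posterior is symmetric, so mode = mean.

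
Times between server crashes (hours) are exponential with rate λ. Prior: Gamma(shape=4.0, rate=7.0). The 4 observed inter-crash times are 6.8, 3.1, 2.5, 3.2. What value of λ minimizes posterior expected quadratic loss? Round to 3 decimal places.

0.354

Σ times = 15.6. Posterior: Gamma(shape = 4.0+4 = 8.0, rate = 7.0+15.6 = 22.6).
Mode = (α−1)/β = 7.0/22.6 = 0.310.
Mean = α/β = 8.0/22.6 = 0.354.
Quadratic loss ⇒ the optimal estimator is the posterior mean.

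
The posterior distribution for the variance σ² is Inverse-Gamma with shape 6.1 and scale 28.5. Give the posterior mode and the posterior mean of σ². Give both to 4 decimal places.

Mode = β/(α+1) = 28.5/7.1 = 4.0141.
Mean = β/(α−1) = 28.5/5.1 = 5.5882.

MAP: 4.0141. Posterior mean: 5.5882.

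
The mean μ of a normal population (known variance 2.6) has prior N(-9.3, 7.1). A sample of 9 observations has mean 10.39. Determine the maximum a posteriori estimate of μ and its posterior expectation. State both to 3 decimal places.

Posterior for μ is Normal. Precision-weighted mean: (1/7.1·-9.3 + 9/2.6·10.39) / (1/7.1 + 9/2.6) = 9.620.
A Normal posterior is symmetric, so mode = mean.

maximum a posteriori estimate = 9.620, posterior expectation = 9.620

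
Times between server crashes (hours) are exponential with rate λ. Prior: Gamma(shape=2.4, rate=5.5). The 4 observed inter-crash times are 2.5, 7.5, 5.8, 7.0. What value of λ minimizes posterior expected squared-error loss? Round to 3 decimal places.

Σ times = 22.8. Posterior: Gamma(shape = 2.4+4 = 6.4, rate = 5.5+22.8 = 28.3).
Mode = (α−1)/β = 5.4/28.3 = 0.191.
Mean = α/β = 6.4/28.3 = 0.226.
Squared-error loss ⇒ the optimal estimator is the posterior mean.

0.226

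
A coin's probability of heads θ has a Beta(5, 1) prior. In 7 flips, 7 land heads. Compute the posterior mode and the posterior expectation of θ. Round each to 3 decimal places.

MAP: 1.000. Posterior mean: 0.923.

Posterior: Beta(5+7, 1+0) = Beta(12, 1).
Since β = 1 ≤ 1 and α > 1, the Beta density is monotone increasing on [0,1]; the mode is at 1.
Mean = 12/(12+1) = 0.923.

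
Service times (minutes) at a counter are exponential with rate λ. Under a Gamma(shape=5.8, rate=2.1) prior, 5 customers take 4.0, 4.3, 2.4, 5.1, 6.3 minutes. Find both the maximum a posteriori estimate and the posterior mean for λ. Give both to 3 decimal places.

Σ times = 22.1. Posterior: Gamma(shape = 5.8+5 = 10.8, rate = 2.1+22.1 = 24.2).
Mode = (α−1)/β = 9.8/24.2 = 0.405.
Mean = α/β = 10.8/24.2 = 0.446.

λ_MAP = 0.405, E[λ|data] = 0.446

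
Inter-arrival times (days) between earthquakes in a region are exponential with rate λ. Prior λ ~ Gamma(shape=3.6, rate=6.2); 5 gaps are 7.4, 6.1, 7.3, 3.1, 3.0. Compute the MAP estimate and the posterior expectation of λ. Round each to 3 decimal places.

Σ times = 26.9. Posterior: Gamma(shape = 3.6+5 = 8.6, rate = 6.2+26.9 = 33.1).
Mode = (α−1)/β = 7.6/33.1 = 0.230.
Mean = α/β = 8.6/33.1 = 0.260.

MAP = 0.230; posterior mean = 0.260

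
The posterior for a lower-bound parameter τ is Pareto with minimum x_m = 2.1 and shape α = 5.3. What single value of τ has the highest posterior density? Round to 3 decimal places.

2.100

The Pareto density is strictly decreasing on [x_m, ∞), so the mode is x_m = 2.100.
Mean = α·x_m/(α−1) = 5.3·2.1/4.3 = 2.588.
This is the posterior mode — the MAP estimate.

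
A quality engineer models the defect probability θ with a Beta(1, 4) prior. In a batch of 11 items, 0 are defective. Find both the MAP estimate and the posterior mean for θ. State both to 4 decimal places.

Posterior: Beta(1+0, 4+11) = Beta(1, 15).
Since α = 1 ≤ 1 and β > 1, the Beta density is monotone decreasing on [0,1]; the mode is at 0.
Mean = 1/(1+15) = 0.0625.

MAP = 0.0000; posterior mean = 0.0625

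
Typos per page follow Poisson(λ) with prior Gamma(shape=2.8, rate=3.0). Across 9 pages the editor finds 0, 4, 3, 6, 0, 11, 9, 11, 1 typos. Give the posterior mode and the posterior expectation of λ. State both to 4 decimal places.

MAP = 3.9000, posterior mean = 3.9833

Σ counts = 45. Posterior: Gamma(shape = 2.8+45 = 47.8, rate = 3.0+9 = 12.0).
Mode = (α−1)/β = 46.8/12.0 = 3.9000.
Mean = α/β = 47.8/12.0 = 3.9833.
The mean is pulled above the mode by the posterior's right skew.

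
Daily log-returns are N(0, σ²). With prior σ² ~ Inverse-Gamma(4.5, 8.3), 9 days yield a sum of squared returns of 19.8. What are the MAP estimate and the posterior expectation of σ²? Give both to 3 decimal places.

MAP: 1.820. Posterior mean: 2.275.

Posterior: Inverse-Gamma(shape = 4.5+9/2 = 9.0, scale = 8.3+19.8/2 = 18.2).
Mode = β/(α+1) = 18.2/10.0 = 1.820.
Mean = β/(α−1) = 18.2/8.0 = 2.275.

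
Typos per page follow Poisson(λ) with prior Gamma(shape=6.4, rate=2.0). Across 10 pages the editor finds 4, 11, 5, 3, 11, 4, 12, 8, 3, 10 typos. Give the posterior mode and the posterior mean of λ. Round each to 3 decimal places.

MAP = 6.367, posterior mean = 6.450

Σ counts = 71. Posterior: Gamma(shape = 6.4+71 = 77.4, rate = 2.0+10 = 12.0).
Mode = (α−1)/β = 76.4/12.0 = 6.367.
Mean = α/β = 77.4/12.0 = 6.450.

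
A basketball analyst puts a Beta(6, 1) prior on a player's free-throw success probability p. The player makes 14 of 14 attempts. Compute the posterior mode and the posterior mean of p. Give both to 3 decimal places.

Posterior: Beta(6+14, 1+0) = Beta(20, 1).
Since β = 1 ≤ 1 and α > 1, the Beta density is monotone increasing on [0,1]; the mode is at 1.
Mean = 20/(20+1) = 0.952.

MAP: 1.000. Posterior mean: 0.952.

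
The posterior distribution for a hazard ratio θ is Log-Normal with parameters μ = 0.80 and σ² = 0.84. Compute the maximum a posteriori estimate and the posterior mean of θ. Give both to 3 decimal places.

Mode = exp(μ − σ²) = exp(-0.04) = 0.961.
Mean = exp(μ + σ²/2) = exp(1.220) = 3.387.
The mean is pulled above the mode by the posterior's right skew.

θ_MAP = 0.961, E[θ|data] = 3.387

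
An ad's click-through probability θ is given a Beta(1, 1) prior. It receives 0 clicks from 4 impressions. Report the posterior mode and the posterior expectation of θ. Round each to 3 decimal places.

Posterior: Beta(1+0, 1+4) = Beta(1, 5).
Since α = 1 ≤ 1 and β > 1, the Beta density is monotone decreasing on [0,1]; the mode is at 0.
Mean = 1/(1+5) = 0.167.
The mean is pulled above the mode by the posterior's right skew.

posterior mode = 0.000, posterior expectation = 0.167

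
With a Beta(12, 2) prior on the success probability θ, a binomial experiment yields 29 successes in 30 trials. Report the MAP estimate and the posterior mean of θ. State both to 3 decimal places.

Posterior: Beta(12+29, 2+1) = Beta(41, 3).
Mode = (41−1)/(41+3−2) = 40/42 = 0.952.
Mean = 41/(41+3) = 41/44 = 0.932.
The posterior is left-skewed, so the mode exceeds the mean.

MAP: 0.952. Posterior mean: 0.932.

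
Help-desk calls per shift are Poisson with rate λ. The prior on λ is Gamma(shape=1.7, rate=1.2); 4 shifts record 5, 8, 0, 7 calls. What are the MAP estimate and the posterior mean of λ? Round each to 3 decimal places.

Σ counts = 20. Posterior: Gamma(shape = 1.7+20 = 21.7, rate = 1.2+4 = 5.2).
Mode = (α−1)/β = 20.7/5.2 = 3.981.
Mean = α/β = 21.7/5.2 = 4.173.
The mean is pulled above the mode by the posterior's right skew.

MAP = 3.981, posterior mean = 4.173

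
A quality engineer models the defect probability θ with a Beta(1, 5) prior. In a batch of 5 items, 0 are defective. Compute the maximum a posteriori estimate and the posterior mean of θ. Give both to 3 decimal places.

Posterior: Beta(1+0, 5+5) = Beta(1, 10).
Since α = 1 ≤ 1 and β > 1, the Beta density is monotone decreasing on [0,1]; the mode is at 0.
Mean = 1/(1+10) = 0.091.

MAP: 0.000. Posterior mean: 0.091.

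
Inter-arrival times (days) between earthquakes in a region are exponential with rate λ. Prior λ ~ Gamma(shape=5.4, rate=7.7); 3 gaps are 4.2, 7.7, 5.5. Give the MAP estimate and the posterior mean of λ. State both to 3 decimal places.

Σ times = 17.4. Posterior: Gamma(shape = 5.4+3 = 8.4, rate = 7.7+17.4 = 25.1).
Mode = (α−1)/β = 7.4/25.1 = 0.295.
Mean = α/β = 8.4/25.1 = 0.335.
The mean is pulled above the mode by the posterior's right skew.

MAP = 0.295, posterior mean = 0.335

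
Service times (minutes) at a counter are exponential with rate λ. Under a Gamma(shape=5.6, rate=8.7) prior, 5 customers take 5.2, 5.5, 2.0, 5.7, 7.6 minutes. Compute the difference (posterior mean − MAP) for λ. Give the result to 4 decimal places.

Σ times = 26.0. Posterior: Gamma(shape = 5.6+5 = 10.6, rate = 8.7+26.0 = 34.7).
Mode = (α−1)/β = 9.6/34.7 = 0.2767.
Mean = α/β = 10.6/34.7 = 0.3055.
Difference = 0.3055 − 0.2767 = 0.0288.
Right-skewed posterior ⇒ mode < mean.

0.0288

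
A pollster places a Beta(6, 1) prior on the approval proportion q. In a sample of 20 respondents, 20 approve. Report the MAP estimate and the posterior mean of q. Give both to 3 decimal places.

Posterior: Beta(6+20, 1+0) = Beta(26, 1).
Since β = 1 ≤ 1 and α > 1, the Beta density is monotone increasing on [0,1]; the mode is at 1.
Mean = 26/(26+1) = 0.963.
Left-skewed posterior ⇒ mean < mode.

MAP estimate = 1.000, posterior mean = 0.963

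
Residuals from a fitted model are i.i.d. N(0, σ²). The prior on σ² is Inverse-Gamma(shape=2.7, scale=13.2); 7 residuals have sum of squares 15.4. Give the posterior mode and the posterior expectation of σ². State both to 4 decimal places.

MAP: 2.9028. Posterior mean: 4.0192.

Posterior: Inverse-Gamma(shape = 2.7+7/2 = 6.2, scale = 13.2+15.4/2 = 20.9).
Mode = β/(α+1) = 20.9/7.2 = 2.9028.
Mean = β/(α−1) = 20.9/5.2 = 4.0192.
The posterior is right-skewed, so the mean exceeds the mode.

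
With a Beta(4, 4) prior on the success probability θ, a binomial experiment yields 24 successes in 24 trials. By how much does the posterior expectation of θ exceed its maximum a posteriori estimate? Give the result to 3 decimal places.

Posterior: Beta(4+24, 4+0) = Beta(28, 4).
Mode = (28−1)/(28+4−2) = 27/30 = 0.900.
Mean = 28/(28+4) = 28/32 = 0.875.
Difference = 0.875 − 0.900 = -0.025.
Mode > mean: the posterior has a left tail.

-0.025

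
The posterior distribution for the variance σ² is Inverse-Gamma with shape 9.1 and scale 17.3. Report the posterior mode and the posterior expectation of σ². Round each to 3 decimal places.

σ²_MAP = 1.713, E[σ²|data] = 2.136

Mode = β/(α+1) = 17.3/10.1 = 1.713.
Mean = β/(α−1) = 17.3/8.1 = 2.136.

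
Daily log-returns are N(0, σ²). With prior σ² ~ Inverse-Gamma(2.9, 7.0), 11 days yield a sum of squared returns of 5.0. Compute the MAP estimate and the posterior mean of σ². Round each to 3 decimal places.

MAP = 1.011, posterior mean = 1.284

Posterior: Inverse-Gamma(shape = 2.9+11/2 = 8.4, scale = 7.0+5.0/2 = 9.5).
Mode = β/(α+1) = 9.5/9.4 = 1.011.
Mean = β/(α−1) = 9.5/7.4 = 1.284.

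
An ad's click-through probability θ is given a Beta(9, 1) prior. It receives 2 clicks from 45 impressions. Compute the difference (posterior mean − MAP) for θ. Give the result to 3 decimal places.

0.011

Posterior: Beta(9+2, 1+43) = Beta(11, 44).
Mode = (11−1)/(11+44−2) = 10/53 = 0.189.
Mean = 11/(11+44) = 11/55 = 0.200.
Difference = 0.200 − 0.189 = 0.011.
Mean > mode: the posterior has a right tail.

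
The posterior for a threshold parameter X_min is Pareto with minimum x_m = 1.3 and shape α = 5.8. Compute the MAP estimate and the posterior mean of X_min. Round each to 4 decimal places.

MAP = 1.3000, posterior mean = 1.5708

The Pareto density is strictly decreasing on [x_m, ∞), so the mode is x_m = 1.3000.
Mean = α·x_m/(α−1) = 5.8·1.3/4.8 = 1.5708.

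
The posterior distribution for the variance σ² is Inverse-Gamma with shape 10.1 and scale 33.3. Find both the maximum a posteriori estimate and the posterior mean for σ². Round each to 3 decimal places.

σ²_MAP = 3.000, E[σ²|data] = 3.659

Mode = β/(α+1) = 33.3/11.1 = 3.000.
Mean = β/(α−1) = 33.3/9.1 = 3.659.
The mean is pulled above the mode by the posterior's right skew.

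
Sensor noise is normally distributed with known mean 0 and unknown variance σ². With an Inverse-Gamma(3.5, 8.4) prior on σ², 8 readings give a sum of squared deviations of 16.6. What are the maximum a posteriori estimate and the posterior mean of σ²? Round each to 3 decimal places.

MAP = 1.965; posterior mean = 2.569

Posterior: Inverse-Gamma(shape = 3.5+8/2 = 7.5, scale = 8.4+16.6/2 = 16.7).
Mode = β/(α+1) = 16.7/8.5 = 1.965.
Mean = β/(α−1) = 16.7/6.5 = 2.569.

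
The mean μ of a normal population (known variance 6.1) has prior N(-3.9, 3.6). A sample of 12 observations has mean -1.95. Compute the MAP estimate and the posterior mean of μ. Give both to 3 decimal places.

μ_MAP = -2.191, E[μ|data] = -2.191

Posterior for μ is Normal. Precision-weighted mean: (1/3.6·-3.9 + 12/6.1·-1.95) / (1/3.6 + 12/6.1) = -2.191.
A Normal posterior is symmetric, so mode = mean.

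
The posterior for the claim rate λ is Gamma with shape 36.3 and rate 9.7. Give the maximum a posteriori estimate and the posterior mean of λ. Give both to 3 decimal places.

Mode = (α−1)/β = 35.3/9.7 = 3.639.
Mean = α/β = 36.3/9.7 = 3.742.

λ_MAP = 3.639, E[λ|data] = 3.742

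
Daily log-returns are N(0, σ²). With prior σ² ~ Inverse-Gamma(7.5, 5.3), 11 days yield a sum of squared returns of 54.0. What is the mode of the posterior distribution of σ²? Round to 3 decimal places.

Posterior: Inverse-Gamma(shape = 7.5+11/2 = 13.0, scale = 5.3+54.0/2 = 32.3).
Mode = β/(α+1) = 32.3/14.0 = 2.307.
Mean = β/(α−1) = 32.3/12.0 = 2.692.
This is the posterior mode — the MAP estimate.

2.307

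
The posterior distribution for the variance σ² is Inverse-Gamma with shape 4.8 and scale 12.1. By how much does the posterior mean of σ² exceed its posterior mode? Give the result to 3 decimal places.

Mode = β/(α+1) = 12.1/5.8 = 2.086.
Mean = β/(α−1) = 12.1/3.8 = 3.184.
Difference = 3.184 − 2.086 = 1.098.

1.098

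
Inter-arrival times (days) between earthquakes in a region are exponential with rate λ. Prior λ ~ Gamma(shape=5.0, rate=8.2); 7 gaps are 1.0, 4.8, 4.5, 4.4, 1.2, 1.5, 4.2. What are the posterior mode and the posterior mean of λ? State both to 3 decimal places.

Σ times = 21.6. Posterior: Gamma(shape = 5.0+7 = 12.0, rate = 8.2+21.6 = 29.8).
Mode = (α−1)/β = 11.0/29.8 = 0.369.
Mean = α/β = 12.0/29.8 = 0.403.

MAP = 0.369, posterior mean = 0.403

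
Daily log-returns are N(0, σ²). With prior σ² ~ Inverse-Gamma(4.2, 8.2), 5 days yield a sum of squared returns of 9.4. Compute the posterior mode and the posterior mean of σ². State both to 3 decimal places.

Posterior: Inverse-Gamma(shape = 4.2+5/2 = 6.7, scale = 8.2+9.4/2 = 12.9).
Mode = β/(α+1) = 12.9/7.7 = 1.675.
Mean = β/(α−1) = 12.9/5.7 = 2.263.

MAP = 1.675, posterior mean = 2.263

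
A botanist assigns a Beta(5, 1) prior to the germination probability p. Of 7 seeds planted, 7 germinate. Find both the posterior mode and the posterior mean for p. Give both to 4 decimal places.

Posterior: Beta(5+7, 1+0) = Beta(12, 1).
Since β = 1 ≤ 1 and α > 1, the Beta density is monotone increasing on [0,1]; the mode is at 1.
Mean = 12/(12+1) = 0.9231.

MAP = 1.0000, posterior mean = 0.9231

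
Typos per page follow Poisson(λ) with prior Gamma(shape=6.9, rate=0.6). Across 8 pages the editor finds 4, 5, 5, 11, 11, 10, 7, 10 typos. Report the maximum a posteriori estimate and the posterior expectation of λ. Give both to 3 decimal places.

maximum a posteriori estimate = 8.012, posterior expectation = 8.128

Σ counts = 63. Posterior: Gamma(shape = 6.9+63 = 69.9, rate = 0.6+8 = 8.6).
Mode = (α−1)/β = 68.9/8.6 = 8.012.
Mean = α/β = 69.9/8.6 = 8.128.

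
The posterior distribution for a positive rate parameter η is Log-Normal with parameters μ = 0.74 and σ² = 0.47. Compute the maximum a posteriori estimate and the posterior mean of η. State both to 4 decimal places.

Mode = exp(μ − σ²) = exp(0.27) = 1.3100.
Mean = exp(μ + σ²/2) = exp(0.975) = 2.6512.
The mean is pulled above the mode by the posterior's right skew.

MAP = 1.3100, posterior mean = 2.6512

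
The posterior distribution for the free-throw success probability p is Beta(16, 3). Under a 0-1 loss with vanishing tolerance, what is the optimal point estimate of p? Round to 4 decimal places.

0.8824

Mode = (16−1)/(16+3−2) = 15/17 = 0.8824.
Mean = 16/(16+3) = 16/19 = 0.8421.
This is the posterior mode — the MAP estimate.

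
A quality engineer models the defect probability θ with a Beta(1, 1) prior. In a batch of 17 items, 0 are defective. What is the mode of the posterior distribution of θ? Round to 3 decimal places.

0.000

Posterior: Beta(1+0, 1+17) = Beta(1, 18).
Since α = 1 ≤ 1 and β > 1, the Beta density is monotone decreasing on [0,1]; the mode is at 0.
Mean = 1/(1+18) = 0.053.
This is the posterior mode — the MAP estimate.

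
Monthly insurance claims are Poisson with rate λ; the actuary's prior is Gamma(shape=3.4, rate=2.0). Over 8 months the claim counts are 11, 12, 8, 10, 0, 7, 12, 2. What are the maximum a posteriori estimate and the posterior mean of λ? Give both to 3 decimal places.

Σ counts = 62. Posterior: Gamma(shape = 3.4+62 = 65.4, rate = 2.0+8 = 10.0).
Mode = (α−1)/β = 64.4/10.0 = 6.440.
Mean = α/β = 65.4/10.0 = 6.540.
Mean > mode: the posterior has a right tail.

λ_MAP = 6.440, E[λ|data] = 6.540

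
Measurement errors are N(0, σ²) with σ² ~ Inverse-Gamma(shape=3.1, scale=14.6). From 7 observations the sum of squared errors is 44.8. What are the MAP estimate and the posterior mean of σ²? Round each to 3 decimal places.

MAP = 4.868, posterior mean = 6.607

Posterior: Inverse-Gamma(shape = 3.1+7/2 = 6.6, scale = 14.6+44.8/2 = 37.0).
Mode = β/(α+1) = 37.0/7.6 = 4.868.
Mean = β/(α−1) = 37.0/5.6 = 6.607.
Right-skewed posterior ⇒ mode < mean.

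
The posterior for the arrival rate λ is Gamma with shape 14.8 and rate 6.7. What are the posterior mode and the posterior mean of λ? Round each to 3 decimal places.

Mode = (α−1)/β = 13.8/6.7 = 2.060.
Mean = α/β = 14.8/6.7 = 2.209.

MAP = 2.060, posterior mean = 2.209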